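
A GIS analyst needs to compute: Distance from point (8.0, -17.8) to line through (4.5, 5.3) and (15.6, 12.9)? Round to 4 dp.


|cross product| = 283.01
|line direction| = sqrt(180.97) = 13.4525
Distance = 283.01/sqrt(180.97) = 21.0377

21.0377


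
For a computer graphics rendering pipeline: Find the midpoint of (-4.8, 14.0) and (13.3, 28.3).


M = (((-4.8)+13.3)/2, (14+28.3)/2)
= (4.25, 21.15)

(4.25, 21.15)


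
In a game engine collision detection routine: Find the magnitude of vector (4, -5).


|u| = sqrt(4^2 + (-5)^2) = sqrt(41) = 6.4031

6.4031


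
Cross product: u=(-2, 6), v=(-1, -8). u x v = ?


u x v = u_x*v_y - u_y*v_x = (-2)*(-8) - 6*(-1)
= 16 - (-6) = 22

22


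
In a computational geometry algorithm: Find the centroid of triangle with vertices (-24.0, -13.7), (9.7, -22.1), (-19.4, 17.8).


Centroid = ((x_A+x_B+x_C)/3, (y_A+y_B+y_C)/3)
= (((-24)+9.7+(-19.4))/3, ((-13.7)+(-22.1)+17.8)/3)
= (-11.2333, -6)

(-11.2333, -6)


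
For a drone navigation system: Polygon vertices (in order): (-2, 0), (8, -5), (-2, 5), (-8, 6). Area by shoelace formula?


Shoelace sum: ((-2)*(-5) - 8*0) + (8*5 - (-2)*(-5)) + ((-2)*6 - (-8)*5) + ((-8)*0 - (-2)*6)
= 80
Area = |80|/2 = 40

40


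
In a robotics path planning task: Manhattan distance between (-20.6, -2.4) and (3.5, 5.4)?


|(-20.6)-3.5| + |(-2.4)-5.4| = 24.1 + 7.8 = 31.9

31.9


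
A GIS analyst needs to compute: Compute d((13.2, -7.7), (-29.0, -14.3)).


dx=-42.2, dy=-6.6
d^2 = (-42.2)^2 + (-6.6)^2 = 1824.4
d = sqrt(1824.4) = 42.713

42.713


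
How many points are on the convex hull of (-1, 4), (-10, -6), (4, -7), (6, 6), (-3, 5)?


Convex hull vertices (CCW): (-10, -6), (4, -7), (6, 6), (-3, 5)
Count = 4

4


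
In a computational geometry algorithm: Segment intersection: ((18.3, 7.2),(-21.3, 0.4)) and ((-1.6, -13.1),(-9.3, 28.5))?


Cross products: d1=-984.15, d2=715.57, d3=668.56, d4=-1031.16
d1*d2 < 0 and d3*d4 < 0? yes

Yes, they intersect


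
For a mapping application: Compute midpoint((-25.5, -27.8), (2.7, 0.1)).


M = (((-25.5)+2.7)/2, ((-27.8)+0.1)/2)
= (-11.4, -13.85)

(-11.4, -13.85)


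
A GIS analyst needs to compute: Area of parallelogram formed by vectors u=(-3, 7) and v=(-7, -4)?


|u x v| = |(-3)*(-4) - 7*(-7)|
= |12 - (-49)| = 61

61


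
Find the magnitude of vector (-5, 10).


|u| = sqrt((-5)^2 + 10^2) = sqrt(125) = 11.1803

11.1803


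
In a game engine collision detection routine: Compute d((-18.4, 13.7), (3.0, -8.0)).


dx=21.4, dy=-21.7
d^2 = 21.4^2 + (-21.7)^2 = 928.85
d = sqrt(928.85) = 30.477

30.477


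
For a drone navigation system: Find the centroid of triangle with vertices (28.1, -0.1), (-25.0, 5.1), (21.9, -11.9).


Centroid = ((x_A+x_B+x_C)/3, (y_A+y_B+y_C)/3)
= ((28.1+(-25)+21.9)/3, ((-0.1)+5.1+(-11.9))/3)
= (8.3333, -2.3)

(8.3333, -2.3)


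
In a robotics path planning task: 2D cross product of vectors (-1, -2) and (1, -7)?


u x v = u_x*v_y - u_y*v_x = (-1)*(-7) - (-2)*1
= 7 - (-2) = 9

9


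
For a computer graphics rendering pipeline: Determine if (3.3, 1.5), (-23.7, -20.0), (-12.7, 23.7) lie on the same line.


Cross product: ((-23.7)-3.3)*(23.7-1.5) - ((-20)-1.5)*((-12.7)-3.3)
= -943.4

No, not collinear


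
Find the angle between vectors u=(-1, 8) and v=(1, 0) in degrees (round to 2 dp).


u.v = -1, |u| = sqrt(65) = 8.0623, |v| = sqrt(1) = 1
cos(theta) = u.v/(|u||v|) = -1/sqrt(65) = -0.124035
theta = acos(-0.124035) = 97.13 degrees

97.13 degrees


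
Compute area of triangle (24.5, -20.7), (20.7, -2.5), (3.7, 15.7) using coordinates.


Area = |x_A(y_B-y_C) + x_B(y_C-y_A) + x_C(y_A-y_B)|/2
= |(-445.9) + 753.48 + (-67.34)|/2
= 240.24/2 = 120.12

120.12


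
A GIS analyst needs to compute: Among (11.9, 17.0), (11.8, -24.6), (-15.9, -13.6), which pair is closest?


d(P0,P1) = 41.6001, d(P0,P2) = 41.3425, d(P1,P2) = 29.8042
Closest: P1 and P2

Closest pair: (11.8, -24.6) and (-15.9, -13.6), distance = 29.8042


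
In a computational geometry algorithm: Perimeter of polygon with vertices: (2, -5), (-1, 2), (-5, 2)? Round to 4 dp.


Sides: (2, -5)->(-1, 2): sqrt(58) = 7.615773, (-1, 2)->(-5, 2): sqrt(16) = 4, (-5, 2)->(2, -5): sqrt(98) = 9.899495
Sum = 21.515268
Perimeter = 21.5153

21.5153


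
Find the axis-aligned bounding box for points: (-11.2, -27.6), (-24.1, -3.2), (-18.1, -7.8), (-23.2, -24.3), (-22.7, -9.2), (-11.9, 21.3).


x range: [-24.1, -11.2]
y range: [-27.6, 21.3]
Bounding box: (-24.1,-27.6) to (-11.2,21.3)

(-24.1,-27.6) to (-11.2,21.3)


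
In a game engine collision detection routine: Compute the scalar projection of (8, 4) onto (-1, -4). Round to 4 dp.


u.v = -24, |v| = sqrt(17) = 4.1231
Scalar projection = u.v / |v| = -24 / sqrt(17) = -5.8209

-5.8209


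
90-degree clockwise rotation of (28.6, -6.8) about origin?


90° CW: (x,y) -> (y, -x)
(28.6,-6.8) -> (-6.8, -28.6)

(-6.8, -28.6)


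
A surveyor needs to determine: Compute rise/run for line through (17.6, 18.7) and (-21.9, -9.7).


slope = (y2-y1)/(x2-x1) = ((-9.7)-18.7)/((-21.9)-17.6) = (-28.4)/(-39.5) = 0.719

0.719


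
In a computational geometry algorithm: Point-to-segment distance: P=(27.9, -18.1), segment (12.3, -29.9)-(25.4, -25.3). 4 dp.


Project P onto AB: t = 1 (clamped to [0,1])
Closest point on segment: (25.4, -25.3)
Distance: 7.6217

7.6217


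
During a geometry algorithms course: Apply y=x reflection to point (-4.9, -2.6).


Reflection over y=x: (x,y) -> (y,x)
(-4.9, -2.6) -> (-2.6, -4.9)

(-2.6, -4.9)


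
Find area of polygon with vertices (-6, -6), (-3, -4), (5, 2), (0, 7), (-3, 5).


Shoelace sum: ((-6)*(-4) - (-3)*(-6)) + ((-3)*2 - 5*(-4)) + (5*7 - 0*2) + (0*5 - (-3)*7) + ((-3)*(-6) - (-6)*5)
= 124
Area = |124|/2 = 62

62


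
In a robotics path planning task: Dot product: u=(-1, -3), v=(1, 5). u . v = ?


u . v = u_x*v_x + u_y*v_y = (-1)*1 + (-3)*5
= (-1) + (-15) = -16

-16


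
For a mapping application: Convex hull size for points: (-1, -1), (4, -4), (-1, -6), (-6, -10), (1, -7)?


Convex hull vertices (CCW): (-6, -10), (1, -7), (4, -4), (-1, -1)
Count = 4

4


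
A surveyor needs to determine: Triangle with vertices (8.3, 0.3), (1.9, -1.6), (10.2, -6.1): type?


Side lengths squared: AB^2=44.57, BC^2=89.14, CA^2=44.57
Sorted: [44.57, 44.57, 89.14]
By sides: Isosceles, By angles: Right

Isosceles, Right


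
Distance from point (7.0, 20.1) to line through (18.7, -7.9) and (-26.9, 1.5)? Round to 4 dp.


|cross product| = 1166.82
|line direction| = sqrt(2167.72) = 46.5588
Distance = 1166.82/sqrt(2167.72) = 25.0612

25.0612


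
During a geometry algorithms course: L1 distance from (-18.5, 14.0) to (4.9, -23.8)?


|(-18.5)-4.9| + |14-(-23.8)| = 23.4 + 37.8 = 61.2

61.2


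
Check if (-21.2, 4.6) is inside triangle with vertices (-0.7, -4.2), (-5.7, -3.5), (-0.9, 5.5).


Cross products: AB x AP = -29.65, BC x BP = 178.38, CA x CP = -197.09
All same sign? no

No, outside


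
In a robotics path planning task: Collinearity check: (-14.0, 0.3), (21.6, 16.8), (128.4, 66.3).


Cross product: (21.6-(-14))*(66.3-0.3) - (16.8-0.3)*(128.4-(-14))
= 0

Yes, collinear


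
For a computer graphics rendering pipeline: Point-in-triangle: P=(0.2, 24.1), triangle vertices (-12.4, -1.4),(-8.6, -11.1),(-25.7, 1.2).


Cross products: AB x AP = 219.12, BC x BP = -710.16, CA x CP = 371.91
All same sign? no

No, outside


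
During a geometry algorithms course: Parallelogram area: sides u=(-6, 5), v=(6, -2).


|u x v| = |(-6)*(-2) - 5*6|
= |12 - 30| = 18

18


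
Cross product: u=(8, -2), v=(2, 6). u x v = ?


u x v = u_x*v_y - u_y*v_x = 8*6 - (-2)*2
= 48 - (-4) = 52

52


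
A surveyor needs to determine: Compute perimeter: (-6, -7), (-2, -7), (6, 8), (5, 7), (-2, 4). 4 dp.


Sides: (-6, -7)->(-2, -7): sqrt(16) = 4, (-2, -7)->(6, 8): sqrt(289) = 17, (6, 8)->(5, 7): sqrt(2) = 1.414214, (5, 7)->(-2, 4): sqrt(58) = 7.615773, (-2, 4)->(-6, -7): sqrt(137) = 11.7047
Sum = 41.734687
Perimeter = 41.7347

41.7347


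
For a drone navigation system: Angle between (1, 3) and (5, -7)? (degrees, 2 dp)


u.v = -16, |u| = sqrt(10) = 3.1623, |v| = sqrt(74) = 8.6023
cos(theta) = u.v/(|u||v|) = -16/sqrt(740) = -0.588172
theta = acos(-0.588172) = 126.03 degrees

126.03 degrees


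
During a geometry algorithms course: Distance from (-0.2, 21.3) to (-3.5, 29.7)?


dx=-3.3, dy=8.4
d^2 = (-3.3)^2 + 8.4^2 = 81.45
d = sqrt(81.45) = 9.025

9.025


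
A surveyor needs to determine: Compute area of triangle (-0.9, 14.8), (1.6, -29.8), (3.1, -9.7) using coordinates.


Area = |x_A(y_B-y_C) + x_B(y_C-y_A) + x_C(y_A-y_B)|/2
= |18.09 + (-39.2) + 138.26|/2
= 117.15/2 = 58.575

58.575


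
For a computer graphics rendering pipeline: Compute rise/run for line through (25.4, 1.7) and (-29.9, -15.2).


slope = (y2-y1)/(x2-x1) = ((-15.2)-1.7)/((-29.9)-25.4) = (-16.9)/(-55.3) = 0.3056

0.3056


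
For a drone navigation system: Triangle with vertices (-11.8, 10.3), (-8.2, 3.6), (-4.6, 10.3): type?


Side lengths squared: AB^2=57.85, BC^2=57.85, CA^2=51.84
Sorted: [51.84, 57.85, 57.85]
By sides: Isosceles, By angles: Acute

Isosceles, Acute


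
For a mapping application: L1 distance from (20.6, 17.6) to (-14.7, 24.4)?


|20.6-(-14.7)| + |17.6-24.4| = 35.3 + 6.8 = 42.1

42.1


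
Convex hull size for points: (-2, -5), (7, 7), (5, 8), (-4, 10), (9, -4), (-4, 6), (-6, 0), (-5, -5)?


Convex hull vertices (CCW): (-6, 0), (-5, -5), (-2, -5), (9, -4), (7, 7), (5, 8), (-4, 10)
Count = 7

7


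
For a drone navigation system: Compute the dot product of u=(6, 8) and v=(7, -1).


u . v = u_x*v_x + u_y*v_y = 6*7 + 8*(-1)
= 42 + (-8) = 34

34


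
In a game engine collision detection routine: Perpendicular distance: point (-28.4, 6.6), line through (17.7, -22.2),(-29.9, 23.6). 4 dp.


|cross product| = 740.5
|line direction| = sqrt(4363.4) = 66.056
Distance = 740.5/sqrt(4363.4) = 11.2102

11.2102


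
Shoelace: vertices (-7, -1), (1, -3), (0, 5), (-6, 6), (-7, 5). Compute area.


Shoelace sum: ((-7)*(-3) - 1*(-1)) + (1*5 - 0*(-3)) + (0*6 - (-6)*5) + ((-6)*5 - (-7)*6) + ((-7)*(-1) - (-7)*5)
= 111
Area = |111|/2 = 55.5

55.5


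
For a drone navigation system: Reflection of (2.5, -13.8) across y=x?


Reflection over y=x: (x,y) -> (y,x)
(2.5, -13.8) -> (-13.8, 2.5)

(-13.8, 2.5)


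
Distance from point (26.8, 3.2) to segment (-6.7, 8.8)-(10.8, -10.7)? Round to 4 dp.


Project P onto AB: t = 1 (clamped to [0,1])
Closest point on segment: (10.8, -10.7)
Distance: 21.1946

21.1946


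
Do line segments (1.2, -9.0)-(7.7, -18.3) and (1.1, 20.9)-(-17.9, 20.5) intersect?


Cross products: d1=568.14, d2=747.44, d3=193.42, d4=14.12
d1*d2 < 0 and d3*d4 < 0? no

No, they don't intersect


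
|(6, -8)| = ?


|u| = sqrt(6^2 + (-8)^2) = sqrt(100) = 10

10


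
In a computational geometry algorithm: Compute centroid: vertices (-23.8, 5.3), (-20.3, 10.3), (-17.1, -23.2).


Centroid = ((x_A+x_B+x_C)/3, (y_A+y_B+y_C)/3)
= (((-23.8)+(-20.3)+(-17.1))/3, (5.3+10.3+(-23.2))/3)
= (-20.4, -2.5333)

(-20.4, -2.5333)


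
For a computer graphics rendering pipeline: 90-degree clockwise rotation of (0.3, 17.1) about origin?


90° CW: (x,y) -> (y, -x)
(0.3,17.1) -> (17.1, -0.3)

(17.1, -0.3)


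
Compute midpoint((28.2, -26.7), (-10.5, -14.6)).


M = ((28.2+(-10.5))/2, ((-26.7)+(-14.6))/2)
= (8.85, -20.65)

(8.85, -20.65)


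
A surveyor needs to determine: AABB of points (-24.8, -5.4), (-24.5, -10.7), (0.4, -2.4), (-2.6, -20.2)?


x range: [-24.8, 0.4]
y range: [-20.2, -2.4]
Bounding box: (-24.8,-20.2) to (0.4,-2.4)

(-24.8,-20.2) to (0.4,-2.4)


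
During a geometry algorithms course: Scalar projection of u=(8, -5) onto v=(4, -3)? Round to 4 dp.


u.v = 47, |v| = sqrt(25) = 5
Scalar projection = u.v / |v| = 47 / sqrt(25) = 9.4

9.4


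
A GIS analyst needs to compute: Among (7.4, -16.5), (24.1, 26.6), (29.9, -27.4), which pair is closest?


d(P0,P1) = 46.2223, d(P0,P2) = 25.0012, d(P1,P2) = 54.3106
Closest: P0 and P2

Closest pair: (7.4, -16.5) and (29.9, -27.4), distance = 25.0012


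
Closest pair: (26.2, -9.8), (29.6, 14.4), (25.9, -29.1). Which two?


d(P0,P1) = 24.4377, d(P0,P2) = 19.3023, d(P1,P2) = 43.6571
Closest: P0 and P2

Closest pair: (26.2, -9.8) and (25.9, -29.1), distance = 19.3023


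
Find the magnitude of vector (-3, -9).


|u| = sqrt((-3)^2 + (-9)^2) = sqrt(90) = 9.4868

9.4868


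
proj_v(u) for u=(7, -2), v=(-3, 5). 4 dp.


u.v = -31, |v| = sqrt(34) = 5.831
Scalar projection = u.v / |v| = -31 / sqrt(34) = -5.3165

-5.3165


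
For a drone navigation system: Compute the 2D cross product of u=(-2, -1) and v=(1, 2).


u x v = u_x*v_y - u_y*v_x = (-2)*2 - (-1)*1
= (-4) - (-1) = -3

-3


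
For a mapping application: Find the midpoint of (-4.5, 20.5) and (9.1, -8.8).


M = (((-4.5)+9.1)/2, (20.5+(-8.8))/2)
= (2.3, 5.85)

(2.3, 5.85)


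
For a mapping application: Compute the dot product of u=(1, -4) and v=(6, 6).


u . v = u_x*v_x + u_y*v_y = 1*6 + (-4)*6
= 6 + (-24) = -18

-18


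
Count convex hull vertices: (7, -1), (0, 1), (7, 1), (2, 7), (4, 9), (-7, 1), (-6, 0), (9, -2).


Convex hull vertices (CCW): (-7, 1), (-6, 0), (9, -2), (4, 9)
Count = 4

4


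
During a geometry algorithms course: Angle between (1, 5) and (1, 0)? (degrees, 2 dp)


u.v = 1, |u| = sqrt(26) = 5.099, |v| = sqrt(1) = 1
cos(theta) = u.v/(|u||v|) = 1/sqrt(26) = 0.196116
theta = acos(0.196116) = 78.69 degrees

78.69 degrees


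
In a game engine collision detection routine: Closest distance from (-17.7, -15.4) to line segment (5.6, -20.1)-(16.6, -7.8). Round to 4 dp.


Project P onto AB: t = 0 (clamped to [0,1])
Closest point on segment: (5.6, -20.1)
Distance: 23.7693

23.7693


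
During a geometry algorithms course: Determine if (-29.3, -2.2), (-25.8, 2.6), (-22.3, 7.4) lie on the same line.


Cross product: ((-25.8)-(-29.3))*(7.4-(-2.2)) - (2.6-(-2.2))*((-22.3)-(-29.3))
= 0

Yes, collinear


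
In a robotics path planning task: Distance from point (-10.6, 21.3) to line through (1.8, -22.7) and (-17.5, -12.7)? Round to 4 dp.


|cross product| = 725.2
|line direction| = sqrt(472.49) = 21.7368
Distance = 725.2/sqrt(472.49) = 33.3627

33.3627


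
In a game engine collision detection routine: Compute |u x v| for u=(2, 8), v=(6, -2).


|u x v| = |2*(-2) - 8*6|
= |(-4) - 48| = 52

52


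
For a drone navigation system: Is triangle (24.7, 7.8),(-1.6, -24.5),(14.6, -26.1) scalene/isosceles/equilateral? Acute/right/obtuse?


Side lengths squared: AB^2=1734.98, BC^2=265, CA^2=1251.22
Sorted: [265, 1251.22, 1734.98]
By sides: Scalene, By angles: Obtuse

Scalene, Obtuse


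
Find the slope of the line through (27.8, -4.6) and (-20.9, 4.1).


slope = (y2-y1)/(x2-x1) = (4.1-(-4.6))/((-20.9)-27.8) = 8.7/(-48.7) = -0.1786

-0.1786


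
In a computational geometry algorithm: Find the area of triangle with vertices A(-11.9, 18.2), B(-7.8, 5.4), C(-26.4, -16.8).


Area = |x_A(y_B-y_C) + x_B(y_C-y_A) + x_C(y_A-y_B)|/2
= |(-264.18) + 273 + (-337.92)|/2
= 329.1/2 = 164.55

164.55


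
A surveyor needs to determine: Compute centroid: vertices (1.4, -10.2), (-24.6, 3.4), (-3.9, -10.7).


Centroid = ((x_A+x_B+x_C)/3, (y_A+y_B+y_C)/3)
= ((1.4+(-24.6)+(-3.9))/3, ((-10.2)+3.4+(-10.7))/3)
= (-9.0333, -5.8333)

(-9.0333, -5.8333)


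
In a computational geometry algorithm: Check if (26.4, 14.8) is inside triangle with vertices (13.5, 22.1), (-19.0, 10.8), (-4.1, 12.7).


Cross products: AB x AP = 383.02, BC x BP = -26.66, CA x CP = -249.74
All same sign? no

No, outside


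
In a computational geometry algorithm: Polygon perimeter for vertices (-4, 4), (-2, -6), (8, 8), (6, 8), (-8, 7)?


Sides: (-4, 4)->(-2, -6): sqrt(104) = 10.198039, (-2, -6)->(8, 8): sqrt(296) = 17.204651, (8, 8)->(6, 8): sqrt(4) = 2, (6, 8)->(-8, 7): sqrt(197) = 14.035669, (-8, 7)->(-4, 4): sqrt(25) = 5
Sum = 48.438359
Perimeter = 48.4384

48.4384


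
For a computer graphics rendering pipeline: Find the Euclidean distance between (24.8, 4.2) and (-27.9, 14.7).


dx=-52.7, dy=10.5
d^2 = (-52.7)^2 + 10.5^2 = 2887.54
d = sqrt(2887.54) = 53.7358

53.7358


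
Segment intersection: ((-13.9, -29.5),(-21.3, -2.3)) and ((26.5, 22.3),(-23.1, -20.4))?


Cross products: d1=844.2, d2=-820.9, d3=-1482.2, d4=182.9
d1*d2 < 0 and d3*d4 < 0? yes

Yes, they intersect


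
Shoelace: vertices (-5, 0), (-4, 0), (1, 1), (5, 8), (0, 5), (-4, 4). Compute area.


Shoelace sum: ((-5)*0 - (-4)*0) + ((-4)*1 - 1*0) + (1*8 - 5*1) + (5*5 - 0*8) + (0*4 - (-4)*5) + ((-4)*0 - (-5)*4)
= 64
Area = |64|/2 = 32

32


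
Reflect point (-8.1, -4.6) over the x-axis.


Reflection over x-axis: (x,y) -> (x,-y)
(-8.1, -4.6) -> (-8.1, 4.6)

(-8.1, 4.6)


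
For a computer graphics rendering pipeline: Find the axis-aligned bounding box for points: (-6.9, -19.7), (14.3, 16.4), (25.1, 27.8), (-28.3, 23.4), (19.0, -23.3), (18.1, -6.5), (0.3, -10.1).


x range: [-28.3, 25.1]
y range: [-23.3, 27.8]
Bounding box: (-28.3,-23.3) to (25.1,27.8)

(-28.3,-23.3) to (25.1,27.8)


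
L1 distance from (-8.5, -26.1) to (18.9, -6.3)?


|(-8.5)-18.9| + |(-26.1)-(-6.3)| = 27.4 + 19.8 = 47.2

47.2


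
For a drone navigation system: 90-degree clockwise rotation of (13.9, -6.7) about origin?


90° CW: (x,y) -> (y, -x)
(13.9,-6.7) -> (-6.7, -13.9)

(-6.7, -13.9)


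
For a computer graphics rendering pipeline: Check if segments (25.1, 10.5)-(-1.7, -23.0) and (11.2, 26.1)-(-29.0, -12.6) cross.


Cross products: d1=1165.05, d2=1474.59, d3=-883.73, d4=-1193.27
d1*d2 < 0 and d3*d4 < 0? no

No, they don't intersect


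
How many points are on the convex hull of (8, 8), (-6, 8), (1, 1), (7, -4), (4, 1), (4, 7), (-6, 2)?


Convex hull vertices (CCW): (-6, 2), (7, -4), (8, 8), (-6, 8)
Count = 4

4


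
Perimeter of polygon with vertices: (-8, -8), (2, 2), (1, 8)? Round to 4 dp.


Sides: (-8, -8)->(2, 2): sqrt(200) = 14.142136, (2, 2)->(1, 8): sqrt(37) = 6.082763, (1, 8)->(-8, -8): sqrt(337) = 18.35756
Sum = 38.582459
Perimeter = 38.5825

38.5825


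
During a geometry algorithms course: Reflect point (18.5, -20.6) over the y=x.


Reflection over y=x: (x,y) -> (y,x)
(18.5, -20.6) -> (-20.6, 18.5)

(-20.6, 18.5)


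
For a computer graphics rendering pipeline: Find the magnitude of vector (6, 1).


|u| = sqrt(6^2 + 1^2) = sqrt(37) = 6.0828

6.0828


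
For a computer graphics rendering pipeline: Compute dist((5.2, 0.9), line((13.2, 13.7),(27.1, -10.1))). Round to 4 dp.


|cross product| = 368.32
|line direction| = sqrt(759.65) = 27.5617
Distance = 368.32/sqrt(759.65) = 13.3634

13.3634


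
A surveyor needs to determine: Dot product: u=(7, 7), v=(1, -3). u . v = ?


u . v = u_x*v_x + u_y*v_y = 7*1 + 7*(-3)
= 7 + (-21) = -14

-14


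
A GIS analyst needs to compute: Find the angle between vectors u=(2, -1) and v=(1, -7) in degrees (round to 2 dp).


u.v = 9, |u| = sqrt(5) = 2.2361, |v| = sqrt(50) = 7.0711
cos(theta) = u.v/(|u||v|) = 9/sqrt(250) = 0.56921
theta = acos(0.56921) = 55.3 degrees

55.3 degrees


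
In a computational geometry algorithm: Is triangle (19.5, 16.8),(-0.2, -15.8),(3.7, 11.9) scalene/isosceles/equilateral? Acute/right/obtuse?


Side lengths squared: AB^2=1450.85, BC^2=782.5, CA^2=273.65
Sorted: [273.65, 782.5, 1450.85]
By sides: Scalene, By angles: Obtuse

Scalene, Obtuse


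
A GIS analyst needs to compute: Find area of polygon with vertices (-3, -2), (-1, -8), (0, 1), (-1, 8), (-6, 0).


Shoelace sum: ((-3)*(-8) - (-1)*(-2)) + ((-1)*1 - 0*(-8)) + (0*8 - (-1)*1) + ((-1)*0 - (-6)*8) + ((-6)*(-2) - (-3)*0)
= 82
Area = |82|/2 = 41

41


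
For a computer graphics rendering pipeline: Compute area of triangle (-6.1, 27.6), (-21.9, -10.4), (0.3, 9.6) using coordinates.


Area = |x_A(y_B-y_C) + x_B(y_C-y_A) + x_C(y_A-y_B)|/2
= |122 + 394.2 + 11.4|/2
= 527.6/2 = 263.8

263.8


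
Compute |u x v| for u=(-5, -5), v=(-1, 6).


|u x v| = |(-5)*6 - (-5)*(-1)|
= |(-30) - 5| = 35

35


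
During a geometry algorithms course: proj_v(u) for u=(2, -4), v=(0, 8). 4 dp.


u.v = -32, |v| = sqrt(64) = 8
Scalar projection = u.v / |v| = -32 / sqrt(64) = -4

-4


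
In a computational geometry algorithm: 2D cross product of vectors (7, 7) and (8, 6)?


u x v = u_x*v_y - u_y*v_x = 7*6 - 7*8
= 42 - 56 = -14

-14


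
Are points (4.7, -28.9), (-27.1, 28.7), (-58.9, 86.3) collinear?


Cross product: ((-27.1)-4.7)*(86.3-(-28.9)) - (28.7-(-28.9))*((-58.9)-4.7)
= 0

Yes, collinear


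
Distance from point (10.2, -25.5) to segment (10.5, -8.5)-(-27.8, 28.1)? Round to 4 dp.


Project P onto AB: t = 0 (clamped to [0,1])
Closest point on segment: (10.5, -8.5)
Distance: 17.0026

17.0026


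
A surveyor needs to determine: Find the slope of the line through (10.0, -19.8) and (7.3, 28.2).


slope = (y2-y1)/(x2-x1) = (28.2-(-19.8))/(7.3-10) = 48/(-2.7) = -17.7778

-17.7778


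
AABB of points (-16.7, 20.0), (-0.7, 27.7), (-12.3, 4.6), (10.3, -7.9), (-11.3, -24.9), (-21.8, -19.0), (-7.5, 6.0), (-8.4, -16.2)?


x range: [-21.8, 10.3]
y range: [-24.9, 27.7]
Bounding box: (-21.8,-24.9) to (10.3,27.7)

(-21.8,-24.9) to (10.3,27.7)


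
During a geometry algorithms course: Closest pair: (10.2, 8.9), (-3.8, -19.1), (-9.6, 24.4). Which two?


d(P0,P1) = 31.305, d(P0,P2) = 25.1454, d(P1,P2) = 43.885
Closest: P0 and P2

Closest pair: (10.2, 8.9) and (-9.6, 24.4), distance = 25.1454


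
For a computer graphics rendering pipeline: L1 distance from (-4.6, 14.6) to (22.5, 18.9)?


|(-4.6)-22.5| + |14.6-18.9| = 27.1 + 4.3 = 31.4

31.4


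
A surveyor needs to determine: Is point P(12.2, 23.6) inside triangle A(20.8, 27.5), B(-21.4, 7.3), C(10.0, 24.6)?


Cross products: AB x AP = -9.14, BC x BP = -69.46, CA x CP = -17.18
All same sign? yes

Yes, inside


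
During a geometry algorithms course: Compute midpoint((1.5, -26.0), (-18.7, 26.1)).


M = ((1.5+(-18.7))/2, ((-26)+26.1)/2)
= (-8.6, 0.05)

(-8.6, 0.05)


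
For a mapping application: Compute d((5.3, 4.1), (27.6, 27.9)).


dx=22.3, dy=23.8
d^2 = 22.3^2 + 23.8^2 = 1063.73
d = sqrt(1063.73) = 32.6149

32.6149


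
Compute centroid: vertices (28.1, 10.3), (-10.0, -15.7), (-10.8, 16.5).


Centroid = ((x_A+x_B+x_C)/3, (y_A+y_B+y_C)/3)
= ((28.1+(-10)+(-10.8))/3, (10.3+(-15.7)+16.5)/3)
= (2.4333, 3.7)

(2.4333, 3.7)


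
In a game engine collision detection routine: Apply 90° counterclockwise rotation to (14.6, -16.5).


90° CCW: (x,y) -> (-y, x)
(14.6,-16.5) -> (16.5, 14.6)

(16.5, 14.6)


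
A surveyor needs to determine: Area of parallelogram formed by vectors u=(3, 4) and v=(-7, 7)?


|u x v| = |3*7 - 4*(-7)|
= |21 - (-28)| = 49

49


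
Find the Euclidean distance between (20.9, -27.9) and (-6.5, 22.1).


dx=-27.4, dy=50
d^2 = (-27.4)^2 + 50^2 = 3250.76
d = sqrt(3250.76) = 57.0154

57.0154


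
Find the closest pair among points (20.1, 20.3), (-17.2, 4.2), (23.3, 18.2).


d(P0,P1) = 40.6263, d(P0,P2) = 3.8275, d(P1,P2) = 42.8515
Closest: P0 and P2

Closest pair: (20.1, 20.3) and (23.3, 18.2), distance = 3.8275


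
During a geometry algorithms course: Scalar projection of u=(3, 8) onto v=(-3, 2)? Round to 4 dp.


u.v = 7, |v| = sqrt(13) = 3.6056
Scalar projection = u.v / |v| = 7 / sqrt(13) = 1.9415

1.9415


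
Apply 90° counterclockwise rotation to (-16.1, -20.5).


90° CCW: (x,y) -> (-y, x)
(-16.1,-20.5) -> (20.5, -16.1)

(20.5, -16.1)


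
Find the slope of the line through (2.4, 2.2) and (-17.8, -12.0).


slope = (y2-y1)/(x2-x1) = ((-12)-2.2)/((-17.8)-2.4) = (-14.2)/(-20.2) = 0.703

0.703


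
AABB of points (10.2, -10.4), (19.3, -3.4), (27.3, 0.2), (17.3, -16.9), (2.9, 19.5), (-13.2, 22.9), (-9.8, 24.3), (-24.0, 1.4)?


x range: [-24, 27.3]
y range: [-16.9, 24.3]
Bounding box: (-24,-16.9) to (27.3,24.3)

(-24,-16.9) to (27.3,24.3)


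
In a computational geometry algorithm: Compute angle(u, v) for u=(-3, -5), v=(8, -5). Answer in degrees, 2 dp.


u.v = 1, |u| = sqrt(34) = 5.831, |v| = sqrt(89) = 9.434
cos(theta) = u.v/(|u||v|) = 1/sqrt(3026) = 0.018179
theta = acos(0.018179) = 88.96 degrees

88.96 degrees


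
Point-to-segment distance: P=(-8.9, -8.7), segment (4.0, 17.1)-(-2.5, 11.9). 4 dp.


Project P onto AB: t = 1 (clamped to [0,1])
Closest point on segment: (-2.5, 11.9)
Distance: 21.5713

21.5713


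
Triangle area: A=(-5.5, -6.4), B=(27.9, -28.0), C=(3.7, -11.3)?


Area = |x_A(y_B-y_C) + x_B(y_C-y_A) + x_C(y_A-y_B)|/2
= |91.85 + (-136.71) + 79.92|/2
= 35.06/2 = 17.53

17.53


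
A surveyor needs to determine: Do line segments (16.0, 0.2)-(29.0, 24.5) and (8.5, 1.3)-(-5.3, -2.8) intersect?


Cross products: d1=45.93, d2=-236.11, d3=196.55, d4=478.59
d1*d2 < 0 and d3*d4 < 0? no

No, they don't intersect


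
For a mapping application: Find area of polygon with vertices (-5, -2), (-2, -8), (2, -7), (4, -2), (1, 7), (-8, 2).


Shoelace sum: ((-5)*(-8) - (-2)*(-2)) + ((-2)*(-7) - 2*(-8)) + (2*(-2) - 4*(-7)) + (4*7 - 1*(-2)) + (1*2 - (-8)*7) + ((-8)*(-2) - (-5)*2)
= 204
Area = |204|/2 = 102

102


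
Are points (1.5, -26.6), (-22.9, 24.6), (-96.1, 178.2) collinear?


Cross product: ((-22.9)-1.5)*(178.2-(-26.6)) - (24.6-(-26.6))*((-96.1)-1.5)
= 0

Yes, collinear


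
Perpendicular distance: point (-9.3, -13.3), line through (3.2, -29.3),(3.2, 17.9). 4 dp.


|cross product| = 590
|line direction| = sqrt(2227.84) = 47.2
Distance = 590/sqrt(2227.84) = 12.5

12.5


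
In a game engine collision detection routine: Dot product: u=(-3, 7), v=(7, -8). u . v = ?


u . v = u_x*v_x + u_y*v_y = (-3)*7 + 7*(-8)
= (-21) + (-56) = -77

-77


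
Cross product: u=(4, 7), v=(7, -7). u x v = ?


u x v = u_x*v_y - u_y*v_x = 4*(-7) - 7*7
= (-28) - 49 = -77

-77


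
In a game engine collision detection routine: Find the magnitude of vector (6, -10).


|u| = sqrt(6^2 + (-10)^2) = sqrt(136) = 11.6619

11.6619


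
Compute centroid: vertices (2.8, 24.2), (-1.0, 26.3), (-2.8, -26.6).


Centroid = ((x_A+x_B+x_C)/3, (y_A+y_B+y_C)/3)
= ((2.8+(-1)+(-2.8))/3, (24.2+26.3+(-26.6))/3)
= (-0.3333, 7.9667)

(-0.3333, 7.9667)


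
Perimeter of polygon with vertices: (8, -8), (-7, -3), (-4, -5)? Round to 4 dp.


Sides: (8, -8)->(-7, -3): sqrt(250) = 15.811388, (-7, -3)->(-4, -5): sqrt(13) = 3.605551, (-4, -5)->(8, -8): sqrt(153) = 12.369317
Sum = 31.786256
Perimeter = 31.7863

31.7863


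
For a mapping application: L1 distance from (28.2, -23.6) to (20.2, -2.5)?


|28.2-20.2| + |(-23.6)-(-2.5)| = 8 + 21.1 = 29.1

29.1


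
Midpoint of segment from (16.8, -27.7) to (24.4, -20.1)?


M = ((16.8+24.4)/2, ((-27.7)+(-20.1))/2)
= (20.6, -23.9)

(20.6, -23.9)


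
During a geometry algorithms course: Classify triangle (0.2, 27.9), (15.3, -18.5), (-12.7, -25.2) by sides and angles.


Side lengths squared: AB^2=2380.97, BC^2=828.89, CA^2=2986.02
Sorted: [828.89, 2380.97, 2986.02]
By sides: Scalene, By angles: Acute

Scalene, Acute


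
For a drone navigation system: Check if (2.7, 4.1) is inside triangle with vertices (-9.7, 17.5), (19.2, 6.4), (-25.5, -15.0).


Cross products: AB x AP = -249.62, BC x BP = -250.29, CA x CP = -614.72
All same sign? yes

Yes, inside


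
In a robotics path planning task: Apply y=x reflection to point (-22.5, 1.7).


Reflection over y=x: (x,y) -> (y,x)
(-22.5, 1.7) -> (1.7, -22.5)

(1.7, -22.5)


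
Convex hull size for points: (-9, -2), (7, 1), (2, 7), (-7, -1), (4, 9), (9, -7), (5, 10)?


Convex hull vertices (CCW): (-9, -2), (9, -7), (5, 10)
Count = 3

3


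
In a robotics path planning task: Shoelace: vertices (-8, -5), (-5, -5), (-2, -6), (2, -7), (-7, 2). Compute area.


Shoelace sum: ((-8)*(-5) - (-5)*(-5)) + ((-5)*(-6) - (-2)*(-5)) + ((-2)*(-7) - 2*(-6)) + (2*2 - (-7)*(-7)) + ((-7)*(-5) - (-8)*2)
= 67
Area = |67|/2 = 33.5

33.5


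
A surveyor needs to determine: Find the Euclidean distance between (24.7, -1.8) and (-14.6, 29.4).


dx=-39.3, dy=31.2
d^2 = (-39.3)^2 + 31.2^2 = 2517.93
d = sqrt(2517.93) = 50.179

50.179


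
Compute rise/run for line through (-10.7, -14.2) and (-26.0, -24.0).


slope = (y2-y1)/(x2-x1) = ((-24)-(-14.2))/((-26)-(-10.7)) = (-9.8)/(-15.3) = 0.6405

0.6405


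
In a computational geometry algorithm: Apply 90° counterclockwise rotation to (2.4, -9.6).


90° CCW: (x,y) -> (-y, x)
(2.4,-9.6) -> (9.6, 2.4)

(9.6, 2.4)


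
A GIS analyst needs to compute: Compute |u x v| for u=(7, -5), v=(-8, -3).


|u x v| = |7*(-3) - (-5)*(-8)|
= |(-21) - 40| = 61

61


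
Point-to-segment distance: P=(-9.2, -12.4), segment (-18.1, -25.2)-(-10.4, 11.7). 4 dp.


Project P onto AB: t = 0.3806 (clamped to [0,1])
Closest point on segment: (-15.1691, -11.1544)
Distance: 6.0977

6.0977


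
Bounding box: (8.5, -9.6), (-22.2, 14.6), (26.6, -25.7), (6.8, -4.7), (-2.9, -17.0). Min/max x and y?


x range: [-22.2, 26.6]
y range: [-25.7, 14.6]
Bounding box: (-22.2,-25.7) to (26.6,14.6)

(-22.2,-25.7) to (26.6,14.6)


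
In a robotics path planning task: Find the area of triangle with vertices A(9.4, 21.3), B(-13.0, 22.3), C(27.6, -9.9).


Area = |x_A(y_B-y_C) + x_B(y_C-y_A) + x_C(y_A-y_B)|/2
= |302.68 + 405.6 + (-27.6)|/2
= 680.68/2 = 340.34

340.34


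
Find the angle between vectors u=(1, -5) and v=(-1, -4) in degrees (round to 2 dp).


u.v = 19, |u| = sqrt(26) = 5.099, |v| = sqrt(17) = 4.1231
cos(theta) = u.v/(|u||v|) = 19/sqrt(442) = 0.903738
theta = acos(0.903738) = 25.35 degrees

25.35 degrees


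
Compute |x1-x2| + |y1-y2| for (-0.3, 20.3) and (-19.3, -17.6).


|(-0.3)-(-19.3)| + |20.3-(-17.6)| = 19 + 37.9 = 56.9

56.9


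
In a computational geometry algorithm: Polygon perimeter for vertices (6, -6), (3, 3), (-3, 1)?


Sides: (6, -6)->(3, 3): sqrt(90) = 9.486833, (3, 3)->(-3, 1): sqrt(40) = 6.324555, (-3, 1)->(6, -6): sqrt(130) = 11.401754
Sum = 27.213142
Perimeter = 27.2131

27.2131


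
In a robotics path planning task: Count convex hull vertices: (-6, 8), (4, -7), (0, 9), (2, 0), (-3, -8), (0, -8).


Convex hull vertices (CCW): (-6, 8), (-3, -8), (0, -8), (4, -7), (0, 9)
Count = 5

5


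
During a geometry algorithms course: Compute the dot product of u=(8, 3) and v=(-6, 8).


u . v = u_x*v_x + u_y*v_y = 8*(-6) + 3*8
= (-48) + 24 = -24

-24


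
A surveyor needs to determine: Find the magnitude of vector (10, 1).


|u| = sqrt(10^2 + 1^2) = sqrt(101) = 10.0499

10.0499


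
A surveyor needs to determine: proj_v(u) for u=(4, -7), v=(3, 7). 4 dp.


u.v = -37, |v| = sqrt(58) = 7.6158
Scalar projection = u.v / |v| = -37 / sqrt(58) = -4.8583

-4.8583


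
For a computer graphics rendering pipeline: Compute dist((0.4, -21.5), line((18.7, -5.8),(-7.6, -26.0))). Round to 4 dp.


|cross product| = 43.25
|line direction| = sqrt(1099.73) = 33.1622
Distance = 43.25/sqrt(1099.73) = 1.3042

1.3042


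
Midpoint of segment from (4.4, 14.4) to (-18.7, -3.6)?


M = ((4.4+(-18.7))/2, (14.4+(-3.6))/2)
= (-7.15, 5.4)

(-7.15, 5.4)


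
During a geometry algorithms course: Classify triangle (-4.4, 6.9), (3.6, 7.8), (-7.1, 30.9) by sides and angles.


Side lengths squared: AB^2=64.81, BC^2=648.1, CA^2=583.29
Sorted: [64.81, 583.29, 648.1]
By sides: Scalene, By angles: Right

Scalene, Right


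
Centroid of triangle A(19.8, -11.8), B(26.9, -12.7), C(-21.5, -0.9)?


Centroid = ((x_A+x_B+x_C)/3, (y_A+y_B+y_C)/3)
= ((19.8+26.9+(-21.5))/3, ((-11.8)+(-12.7)+(-0.9))/3)
= (8.4, -8.4667)

(8.4, -8.4667)


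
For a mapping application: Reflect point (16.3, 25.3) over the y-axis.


Reflection over y-axis: (x,y) -> (-x,y)
(16.3, 25.3) -> (-16.3, 25.3)

(-16.3, 25.3)


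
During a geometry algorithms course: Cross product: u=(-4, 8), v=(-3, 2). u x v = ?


u x v = u_x*v_y - u_y*v_x = (-4)*2 - 8*(-3)
= (-8) - (-24) = 16

16


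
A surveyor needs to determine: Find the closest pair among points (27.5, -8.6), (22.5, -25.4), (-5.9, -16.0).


d(P0,P1) = 17.5283, d(P0,P2) = 34.2099, d(P1,P2) = 29.9152
Closest: P0 and P1

Closest pair: (27.5, -8.6) and (22.5, -25.4), distance = 17.5283


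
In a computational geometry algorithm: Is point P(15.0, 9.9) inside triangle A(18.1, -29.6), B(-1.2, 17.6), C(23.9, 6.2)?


Cross products: AB x AP = -616.03, BC x BP = -8.59, CA x CP = -340.08
All same sign? yes

Yes, inside


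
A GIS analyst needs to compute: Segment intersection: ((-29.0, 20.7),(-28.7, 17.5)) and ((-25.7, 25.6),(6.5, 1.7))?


Cross products: d1=-236.65, d2=-332.52, d3=12.03, d4=107.9
d1*d2 < 0 and d3*d4 < 0? no

No, they don't intersect


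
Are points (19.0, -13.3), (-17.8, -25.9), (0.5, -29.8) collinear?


Cross product: ((-17.8)-19)*((-29.8)-(-13.3)) - ((-25.9)-(-13.3))*(0.5-19)
= 374.1

No, not collinear


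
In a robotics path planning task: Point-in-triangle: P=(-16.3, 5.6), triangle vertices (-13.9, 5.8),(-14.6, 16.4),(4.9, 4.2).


Cross products: AB x AP = 25.58, BC x BP = -231.34, CA x CP = 7.6
All same sign? no

No, outside


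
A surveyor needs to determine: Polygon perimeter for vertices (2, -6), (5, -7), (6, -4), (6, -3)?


Sides: (2, -6)->(5, -7): sqrt(10) = 3.162278, (5, -7)->(6, -4): sqrt(10) = 3.162278, (6, -4)->(6, -3): sqrt(1) = 1, (6, -3)->(2, -6): sqrt(25) = 5
Sum = 12.324556
Perimeter = 12.3246

12.3246


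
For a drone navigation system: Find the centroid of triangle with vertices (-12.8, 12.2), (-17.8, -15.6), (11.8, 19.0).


Centroid = ((x_A+x_B+x_C)/3, (y_A+y_B+y_C)/3)
= (((-12.8)+(-17.8)+11.8)/3, (12.2+(-15.6)+19)/3)
= (-6.2667, 5.2)

(-6.2667, 5.2)


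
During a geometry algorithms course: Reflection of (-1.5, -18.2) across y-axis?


Reflection over y-axis: (x,y) -> (-x,y)
(-1.5, -18.2) -> (1.5, -18.2)

(1.5, -18.2)


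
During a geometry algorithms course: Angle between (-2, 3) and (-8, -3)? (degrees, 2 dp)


u.v = 7, |u| = sqrt(13) = 3.6056, |v| = sqrt(73) = 8.544
cos(theta) = u.v/(|u||v|) = 7/sqrt(949) = 0.22723
theta = acos(0.22723) = 76.87 degrees

76.87 degrees


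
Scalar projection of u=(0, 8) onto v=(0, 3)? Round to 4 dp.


u.v = 24, |v| = sqrt(9) = 3
Scalar projection = u.v / |v| = 24 / sqrt(9) = 8

8


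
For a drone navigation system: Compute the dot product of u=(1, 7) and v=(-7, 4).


u . v = u_x*v_x + u_y*v_y = 1*(-7) + 7*4
= (-7) + 28 = 21

21


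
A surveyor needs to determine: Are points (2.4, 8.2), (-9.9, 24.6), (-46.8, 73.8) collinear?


Cross product: ((-9.9)-2.4)*(73.8-8.2) - (24.6-8.2)*((-46.8)-2.4)
= 0

Yes, collinear


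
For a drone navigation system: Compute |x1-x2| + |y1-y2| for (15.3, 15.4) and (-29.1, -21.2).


|15.3-(-29.1)| + |15.4-(-21.2)| = 44.4 + 36.6 = 81

81


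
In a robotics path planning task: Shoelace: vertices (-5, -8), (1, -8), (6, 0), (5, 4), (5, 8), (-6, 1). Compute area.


Shoelace sum: ((-5)*(-8) - 1*(-8)) + (1*0 - 6*(-8)) + (6*4 - 5*0) + (5*8 - 5*4) + (5*1 - (-6)*8) + ((-6)*(-8) - (-5)*1)
= 246
Area = |246|/2 = 123

123


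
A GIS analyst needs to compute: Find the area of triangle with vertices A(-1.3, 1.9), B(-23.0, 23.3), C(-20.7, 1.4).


Area = |x_A(y_B-y_C) + x_B(y_C-y_A) + x_C(y_A-y_B)|/2
= |(-28.47) + 11.5 + 442.98|/2
= 426.01/2 = 213.005

213.005


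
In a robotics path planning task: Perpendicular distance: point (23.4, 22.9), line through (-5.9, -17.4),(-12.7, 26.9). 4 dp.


|cross product| = 1572.03
|line direction| = sqrt(2008.73) = 44.8189
Distance = 1572.03/sqrt(2008.73) = 35.0752

35.0752


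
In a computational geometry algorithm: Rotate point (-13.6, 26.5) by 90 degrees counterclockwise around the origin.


90° CCW: (x,y) -> (-y, x)
(-13.6,26.5) -> (-26.5, -13.6)

(-26.5, -13.6)


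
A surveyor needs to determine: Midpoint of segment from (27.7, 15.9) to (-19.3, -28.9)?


M = ((27.7+(-19.3))/2, (15.9+(-28.9))/2)
= (4.2, -6.5)

(4.2, -6.5)


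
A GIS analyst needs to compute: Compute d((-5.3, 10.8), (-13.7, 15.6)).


dx=-8.4, dy=4.8
d^2 = (-8.4)^2 + 4.8^2 = 93.6
d = sqrt(93.6) = 9.6747

9.6747


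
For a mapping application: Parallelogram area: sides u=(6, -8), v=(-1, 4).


|u x v| = |6*4 - (-8)*(-1)|
= |24 - 8| = 16

16


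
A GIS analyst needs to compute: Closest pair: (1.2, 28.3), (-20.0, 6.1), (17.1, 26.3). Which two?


d(P0,P1) = 30.6966, d(P0,P2) = 16.0253, d(P1,P2) = 42.2428
Closest: P0 and P2

Closest pair: (1.2, 28.3) and (17.1, 26.3), distance = 16.0253


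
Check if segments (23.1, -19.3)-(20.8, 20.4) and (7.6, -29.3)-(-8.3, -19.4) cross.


Cross products: d1=-312.45, d2=-920.91, d3=638.35, d4=1246.81
d1*d2 < 0 and d3*d4 < 0? no

No, they don't intersect


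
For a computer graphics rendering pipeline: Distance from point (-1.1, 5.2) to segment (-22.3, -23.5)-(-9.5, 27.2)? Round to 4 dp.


Project P onto AB: t = 0.6314 (clamped to [0,1])
Closest point on segment: (-14.2181, 8.5119)
Distance: 13.5297

13.5297


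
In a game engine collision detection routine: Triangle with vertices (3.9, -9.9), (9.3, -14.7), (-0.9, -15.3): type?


Side lengths squared: AB^2=52.2, BC^2=104.4, CA^2=52.2
Sorted: [52.2, 52.2, 104.4]
By sides: Isosceles, By angles: Right

Isosceles, Right


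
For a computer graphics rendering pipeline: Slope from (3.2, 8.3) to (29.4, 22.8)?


slope = (y2-y1)/(x2-x1) = (22.8-8.3)/(29.4-3.2) = 14.5/26.2 = 0.5534

0.5534


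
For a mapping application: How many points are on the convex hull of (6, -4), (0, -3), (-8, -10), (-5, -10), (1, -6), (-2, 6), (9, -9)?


Convex hull vertices (CCW): (-8, -10), (-5, -10), (9, -9), (6, -4), (-2, 6)
Count = 5

5


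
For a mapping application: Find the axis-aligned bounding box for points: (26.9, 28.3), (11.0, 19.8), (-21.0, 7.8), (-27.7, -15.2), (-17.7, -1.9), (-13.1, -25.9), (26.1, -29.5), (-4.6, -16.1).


x range: [-27.7, 26.9]
y range: [-29.5, 28.3]
Bounding box: (-27.7,-29.5) to (26.9,28.3)

(-27.7,-29.5) to (26.9,28.3)


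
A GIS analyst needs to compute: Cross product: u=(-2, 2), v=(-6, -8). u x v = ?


u x v = u_x*v_y - u_y*v_x = (-2)*(-8) - 2*(-6)
= 16 - (-12) = 28

28


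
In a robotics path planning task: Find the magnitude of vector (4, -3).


|u| = sqrt(4^2 + (-3)^2) = sqrt(25) = 5

5


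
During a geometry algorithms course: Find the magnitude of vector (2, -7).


|u| = sqrt(2^2 + (-7)^2) = sqrt(53) = 7.2801

7.2801


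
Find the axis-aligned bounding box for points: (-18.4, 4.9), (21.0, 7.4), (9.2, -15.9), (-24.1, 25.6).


x range: [-24.1, 21]
y range: [-15.9, 25.6]
Bounding box: (-24.1,-15.9) to (21,25.6)

(-24.1,-15.9) to (21,25.6)


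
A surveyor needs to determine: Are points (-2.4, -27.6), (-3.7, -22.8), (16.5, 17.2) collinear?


Cross product: ((-3.7)-(-2.4))*(17.2-(-27.6)) - ((-22.8)-(-27.6))*(16.5-(-2.4))
= -148.96

No, not collinear


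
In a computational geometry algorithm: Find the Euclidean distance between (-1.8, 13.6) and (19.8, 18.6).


dx=21.6, dy=5
d^2 = 21.6^2 + 5^2 = 491.56
d = sqrt(491.56) = 22.1712

22.1712


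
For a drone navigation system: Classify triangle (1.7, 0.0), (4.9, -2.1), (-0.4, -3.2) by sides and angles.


Side lengths squared: AB^2=14.65, BC^2=29.3, CA^2=14.65
Sorted: [14.65, 14.65, 29.3]
By sides: Isosceles, By angles: Right

Isosceles, Right


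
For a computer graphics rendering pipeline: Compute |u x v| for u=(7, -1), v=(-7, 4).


|u x v| = |7*4 - (-1)*(-7)|
= |28 - 7| = 21

21


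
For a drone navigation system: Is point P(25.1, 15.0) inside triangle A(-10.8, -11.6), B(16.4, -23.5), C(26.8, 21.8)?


Cross products: AB x AP = 1150.73, BC x BP = 6.29, CA x CP = 198.9
All same sign? yes

Yes, inside
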